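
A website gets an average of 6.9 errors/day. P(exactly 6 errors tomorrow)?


Poisson(λ=6.9): P(X=6) = e^(-λ)×λ^k/k!
= e^(-6.9) × 6.9^6 / 6!
≈ 0.001007785429 × 107918.163081 / 720 ≈ 0.151053

P(X=6) ≈ 0.151053 ≈ 15.11%


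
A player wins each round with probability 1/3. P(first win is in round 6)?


Geometric: P(X=6) = (1-p)^(k-1)×p = (2/3)^5×1/3 = 32/729

P(X=6) = 32/729 ≈ 4.39%


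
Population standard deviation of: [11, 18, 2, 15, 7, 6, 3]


Mean = 62/7
  (11-62/7)²=225/49
  (18-62/7)²=4096/49
  (2-62/7)²=2304/49
  (15-62/7)²=1849/49
  (7-62/7)²=169/49
  (6-62/7)²=400/49
  (3-62/7)²=1681/49
Σ(x-μ)² = 1532/7
σ² = (1532/7)/7 = 1532/49

σ = √(1532/49) ≈ 5.5915


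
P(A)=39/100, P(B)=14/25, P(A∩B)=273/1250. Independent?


P(A)×P(B) = 273/1250
P(A∩B) = 273/1250
Equal ✓ → Independent

Yes, independent


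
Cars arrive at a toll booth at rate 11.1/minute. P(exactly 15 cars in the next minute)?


Poisson(λ=11.1): P(X=15) = e^(-λ)×λ^k/k!
= e^(-11.1) × 11.1^15 / 15!
≈ 1.511232382e-05 × 4.78458948834e+15 / 1307674368000 ≈ 0.055294

P(X=15) ≈ 0.055294 ≈ 5.53%


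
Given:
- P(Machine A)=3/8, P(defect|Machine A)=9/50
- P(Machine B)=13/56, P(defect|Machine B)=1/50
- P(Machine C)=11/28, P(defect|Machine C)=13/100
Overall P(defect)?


P(B) = Σ P(B|Aᵢ)×P(Aᵢ)
  9/50×3/8 = 27/400
  1/50×13/56 = 13/2800
  13/100×11/28 = 143/2800
Sum = 69/560

P(defect) = 69/560 ≈ 12.32%


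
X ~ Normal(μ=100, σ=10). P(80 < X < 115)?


z₁=(80-100)/10=-2.0, z₂=(115-100)/10=1.5
P = Φ(1.5) - Φ(-2.0) = 0.933193 - 0.022750 = 0.910443 ≈ 0.9104

P(80 < X < 115) ≈ 0.9104


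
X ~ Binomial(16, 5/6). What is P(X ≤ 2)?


P(X ≤ 2) = Σ P(X=i) for i=0..2
P(X=0) = 1/2821109907456
P(X=1) = 5/176319369216
P(X=2) = 125/117546246144
Sum = 1027/940369969152

P(X ≤ 2) = 1027/940369969152 ≈ 0.00%


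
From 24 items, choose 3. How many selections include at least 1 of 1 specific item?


Complement: C(24,3) - C(23,3) = 2024 - 1771 = 253

253


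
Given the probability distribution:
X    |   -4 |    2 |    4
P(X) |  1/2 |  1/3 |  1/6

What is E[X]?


E[X] = Σ x·P(X=x)
= (-4)×(1/2) + (2)×(1/3) + (4)×(1/6)
= -2/3

E[X] = -2/3


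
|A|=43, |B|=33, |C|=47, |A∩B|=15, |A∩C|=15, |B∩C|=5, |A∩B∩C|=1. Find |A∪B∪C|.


|A∪B∪C| = 43+33+47-15-15-5+1 = 89

|A∪B∪C| = 89


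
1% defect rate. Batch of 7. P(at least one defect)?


P(all good) = (99/100)^7 = 93206534790699/100000000000000
P(≥1 defect) = 6793465209301/100000000000000

P = 6793465209301/100000000000000 ≈ 6.79%


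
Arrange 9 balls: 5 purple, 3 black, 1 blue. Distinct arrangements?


9!/(5!×3!×1!) = 504

504


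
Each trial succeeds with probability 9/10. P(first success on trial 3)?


Geometric: P(X=3) = (1-p)^(k-1)×p = (1/10)^2×9/10 = 9/1000

P(X=3) = 9/1000 ≈ 0.90%


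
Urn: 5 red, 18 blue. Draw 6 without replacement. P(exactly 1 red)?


Hypergeometric: C(5,1)×C(18,5)/C(23,6)
= 5×8568/100947 = 2040/4807

P(X=1) = 2040/4807 ≈ 42.44%


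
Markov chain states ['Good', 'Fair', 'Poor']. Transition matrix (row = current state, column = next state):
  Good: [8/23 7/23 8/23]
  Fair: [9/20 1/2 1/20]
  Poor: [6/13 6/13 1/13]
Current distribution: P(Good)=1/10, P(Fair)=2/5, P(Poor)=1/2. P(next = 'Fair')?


P(next=Fair) = Σᵢ P(now=i)×P(i→Fair)
= 1/10×7/23 + 2/5×1/2 + 1/2×6/13
= 7/230 + 1/5 + 3/13 = 1379/2990

P = 1379/2990 ≈ 0.4612


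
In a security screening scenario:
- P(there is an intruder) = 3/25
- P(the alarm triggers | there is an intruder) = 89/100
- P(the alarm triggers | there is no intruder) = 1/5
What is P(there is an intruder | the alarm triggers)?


Using Bayes' theorem:
P(A|B) = P(B|A)·P(A) / P(B)

P(the alarm triggers) = 89/100 × 3/25 + 1/5 × 22/25
= 267/2500 + 22/125 = 707/2500

P(there is an intruder|the alarm triggers) = (267/2500) / (707/2500) = 267/707

P(there is an intruder|the alarm triggers) = 267/707 ≈ 37.77%


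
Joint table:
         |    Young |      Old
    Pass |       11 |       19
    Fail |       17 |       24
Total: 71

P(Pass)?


P(Pass) = (11+19)/71 = 30/71

P(Pass) = 30/71 ≈ 42.25%


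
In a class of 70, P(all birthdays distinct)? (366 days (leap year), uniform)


P(all different) = Π(366-i)/366 for i=0..69
= (366/366)×(365/366)×...×(297/366)
= 0.000858

P ≈ 0.0009 ≈ 0.09%


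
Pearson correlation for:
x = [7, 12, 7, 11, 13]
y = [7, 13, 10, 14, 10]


n=5, Σx=50, Σy=54, Σxy=559, Σx²=532, Σy²=614
r = (5×559 - 50×54)/√((5×532 - 50²)(5×614 - 54²))
= 95/√(160×154) = 95/√24640 ≈ 95/156.9713 ≈ 0.6052

r ≈ 0.6052


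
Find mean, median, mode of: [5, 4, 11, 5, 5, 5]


Sorted: [4, 5, 5, 5, 5, 11]
Mean = 35/6
Median = 5
Freq: {5: 4, 4: 1, 11: 1}
Mode: [5]

Mean=35/6, Median=5, Mode=5


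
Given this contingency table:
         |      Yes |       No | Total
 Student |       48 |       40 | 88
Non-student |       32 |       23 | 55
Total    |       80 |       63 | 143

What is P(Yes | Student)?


P(Yes | Student) = 48/(48+40) = 48/88 = 6/11

P(Yes|Student) = 6/11 ≈ 54.55%


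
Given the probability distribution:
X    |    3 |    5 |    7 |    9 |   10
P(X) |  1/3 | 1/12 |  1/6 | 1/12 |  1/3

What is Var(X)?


E[X] = 20/3
E[X²] = 160/3
Var(X) = E[X²] - (E[X])² = 160/3 - 400/9 = 80/9

Var(X) = 80/9 ≈ 8.8889


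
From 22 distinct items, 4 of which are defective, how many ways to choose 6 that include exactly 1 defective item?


Choose 1 of the 4 defective items and 5 of the other 18 items:
C(4,1)×C(18,5) = 4×8568 = 34272

34272


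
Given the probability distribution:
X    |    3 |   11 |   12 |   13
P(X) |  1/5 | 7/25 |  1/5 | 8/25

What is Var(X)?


E[X] = 256/25
E[X²] = 2964/25
Var(X) = E[X²] - (E[X])² = 2964/25 - 65536/625 = 8564/625

Var(X) = 8564/625 ≈ 13.7024


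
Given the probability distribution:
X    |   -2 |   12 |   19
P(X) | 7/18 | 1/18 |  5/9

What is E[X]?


E[X] = Σ x·P(X=x)
= (-2)×(7/18) + (12)×(1/18) + (19)×(5/9)
= 94/9

E[X] = 94/9


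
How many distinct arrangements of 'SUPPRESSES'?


Letters: 10, freq: {'S': 4, 'U': 1, 'P': 2, 'R': 1, 'E': 2}
10!/(4!×1!×2!×1!×2!) = 3628800/96 = 37800

37800


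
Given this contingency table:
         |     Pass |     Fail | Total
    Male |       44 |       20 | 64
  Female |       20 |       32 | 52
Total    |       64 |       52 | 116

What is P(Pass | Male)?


P(Pass | Male) = 44/(44+20) = 44/64 = 11/16

P(Pass|Male) = 11/16 ≈ 68.75%


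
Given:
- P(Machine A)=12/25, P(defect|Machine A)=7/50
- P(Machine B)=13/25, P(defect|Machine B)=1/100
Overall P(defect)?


P(B) = Σ P(B|Aᵢ)×P(Aᵢ)
  7/50×12/25 = 42/625
  1/100×13/25 = 13/2500
Sum = 181/2500

P(defect) = 181/2500 ≈ 7.24%


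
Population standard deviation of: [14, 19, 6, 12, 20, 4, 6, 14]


Mean = 95/8
  (14-95/8)²=289/64
  (19-95/8)²=3249/64
  (6-95/8)²=2209/64
  (12-95/8)²=1/64
  (20-95/8)²=4225/64
  (4-95/8)²=3969/64
  (6-95/8)²=2209/64
  (14-95/8)²=289/64
Σ(x-μ)² = 2055/8
σ² = (2055/8)/8 = 2055/64

σ = √(2055/64) ≈ 5.6665


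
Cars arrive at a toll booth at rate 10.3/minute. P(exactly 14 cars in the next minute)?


Poisson(λ=10.3): P(X=14) = e^(-λ)×λ^k/k!
= e^(-10.3) × 10.3^14 / 14!
≈ 3.363309519e-05 × 1.51258972486e+14 / 87178291200 ≈ 0.058355

P(X=14) ≈ 0.058355 ≈ 5.84%


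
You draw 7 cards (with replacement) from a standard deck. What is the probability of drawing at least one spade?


P(not a spade) = 39/52 = 3/4
P(none in 7 draws) = (3/4)^7 = 2187/16384
P(≥1 spade) = 1 - 2187/16384 = 14197/16384

P = 14197/16384 ≈ 86.65%


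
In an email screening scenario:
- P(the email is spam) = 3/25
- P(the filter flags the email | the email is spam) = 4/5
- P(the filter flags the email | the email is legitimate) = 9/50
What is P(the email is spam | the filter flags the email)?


Using Bayes' theorem:
P(A|B) = P(B|A)·P(A) / P(B)

P(the filter flags the email) = 4/5 × 3/25 + 9/50 × 22/25
= 12/125 + 99/625 = 159/625

P(the email is spam|the filter flags the email) = (12/125) / (159/625) = 20/53

P(the email is spam|the filter flags the email) = 20/53 ≈ 37.74%


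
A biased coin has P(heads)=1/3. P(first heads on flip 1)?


Geometric: P(X=1) = (1-p)^(k-1)×p = (2/3)^0×1/3 = 1/3

P(X=1) = 1/3 ≈ 33.33%


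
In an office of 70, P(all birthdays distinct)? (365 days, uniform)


P(all different) = Π(365-i)/365 for i=0..69
= (365/365)×(364/365)×...×(296/365)
= 0.000840

P ≈ 0.0008 ≈ 0.08%


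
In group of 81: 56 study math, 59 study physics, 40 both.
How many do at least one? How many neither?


|A∪B| = 56+59-40 = 75
Neither = 81-75 = 6

At least one: 75; Neither: 6


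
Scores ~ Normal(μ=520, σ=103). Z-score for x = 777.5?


z = (x - μ)/σ = (777.5 - 520)/103 = 2.5

z = 2.5


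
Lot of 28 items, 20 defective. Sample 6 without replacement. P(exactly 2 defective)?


Hypergeometric: C(20,2)×C(8,4)/C(28,6)
= 190×70/376740 = 95/2691

P(X=2) = 95/2691 ≈ 3.53%


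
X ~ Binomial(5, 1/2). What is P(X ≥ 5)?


P(X ≥ 5) = Σ P(X=i) for i=5..5
P(X=5) = 1/32
Sum = 1/32

P(X ≥ 5) = 1/32 ≈ 3.12%


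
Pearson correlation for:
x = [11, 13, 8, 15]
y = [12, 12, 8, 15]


n=4, Σx=47, Σy=47, Σxy=577, Σx²=579, Σy²=577
r = (4×577 - 47×47)/√((4×579 - 47²)(4×577 - 47²))
= 99/√(107×99) = 99/√10593 ≈ 99/102.9223 ≈ 0.9619

r ≈ 0.9619


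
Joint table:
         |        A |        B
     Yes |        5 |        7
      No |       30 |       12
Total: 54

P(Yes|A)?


P(Yes|A) = 5/(5+30) = 5/35 = 1/7

P = 1/7 ≈ 14.29%


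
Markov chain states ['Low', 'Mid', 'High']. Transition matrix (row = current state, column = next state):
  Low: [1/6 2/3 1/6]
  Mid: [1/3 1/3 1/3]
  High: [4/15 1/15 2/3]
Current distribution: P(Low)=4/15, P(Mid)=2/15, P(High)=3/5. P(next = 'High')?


P(next=High) = Σᵢ P(now=i)×P(i→High)
= 4/15×1/6 + 2/15×1/3 + 3/5×2/3
= 2/45 + 2/45 + 2/5 = 22/45

P = 22/45 ≈ 0.4889


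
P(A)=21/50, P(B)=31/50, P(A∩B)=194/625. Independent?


P(A)×P(B) = 651/2500
P(A∩B) = 194/625
Not equal → NOT independent

No, not independent


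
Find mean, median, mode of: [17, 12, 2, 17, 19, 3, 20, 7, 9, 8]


Sorted: [2, 3, 7, 8, 9, 12, 17, 17, 19, 20]
Mean = 114/10 = 57/5
Median = 21/2
Freq: {17: 2, 12: 1, 2: 1, 19: 1, 3: 1, 20: 1, 7: 1, 9: 1, 8: 1}
Mode: [17]

Mean=57/5, Median=21/2, Mode=17


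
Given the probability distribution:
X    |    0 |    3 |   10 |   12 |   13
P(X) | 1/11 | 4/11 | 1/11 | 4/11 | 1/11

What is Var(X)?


E[X] = 83/11
E[X²] = 881/11
Var(X) = E[X²] - (E[X])² = 881/11 - 6889/121 = 2802/121

Var(X) = 2802/121 ≈ 23.1570


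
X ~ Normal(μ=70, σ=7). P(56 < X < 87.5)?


z₁=(56-70)/7=-2.0, z₂=(87.5-70)/7=2.5
P = Φ(2.5) - Φ(-2.0) = 0.993790 - 0.022750 = 0.971040 ≈ 0.9710

P(56 < X < 87.5) ≈ 0.9710


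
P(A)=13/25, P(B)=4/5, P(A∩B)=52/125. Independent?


P(A)×P(B) = 52/125
P(A∩B) = 52/125
Equal ✓ → Independent

Yes, independent


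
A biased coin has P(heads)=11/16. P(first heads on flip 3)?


Geometric: P(X=3) = (1-p)^(k-1)×p = (5/16)^2×11/16 = 275/4096

P(X=3) = 275/4096 ≈ 6.71%


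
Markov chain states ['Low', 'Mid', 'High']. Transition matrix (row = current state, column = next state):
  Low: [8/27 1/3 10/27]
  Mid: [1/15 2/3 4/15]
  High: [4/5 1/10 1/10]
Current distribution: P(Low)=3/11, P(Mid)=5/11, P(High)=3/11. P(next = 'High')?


P(next=High) = Σᵢ P(now=i)×P(i→High)
= 3/11×10/27 + 5/11×4/15 + 3/11×1/10
= 10/99 + 4/33 + 3/110 = 247/990

P = 247/990 ≈ 0.2495


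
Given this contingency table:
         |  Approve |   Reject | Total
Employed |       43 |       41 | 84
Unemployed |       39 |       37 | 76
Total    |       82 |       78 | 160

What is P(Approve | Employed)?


P(Approve | Employed) = 43/(43+41) = 43/84

P(Approve|Employed) = 43/84 ≈ 51.19%


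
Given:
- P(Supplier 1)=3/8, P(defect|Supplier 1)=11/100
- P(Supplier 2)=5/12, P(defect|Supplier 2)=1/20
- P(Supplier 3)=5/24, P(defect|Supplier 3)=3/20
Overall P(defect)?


P(B) = Σ P(B|Aᵢ)×P(Aᵢ)
  11/100×3/8 = 33/800
  1/20×5/12 = 1/48
  3/20×5/24 = 1/32
Sum = 7/75

P(defect) = 7/75 ≈ 9.33%


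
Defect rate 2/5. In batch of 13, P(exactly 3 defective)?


Binomial: P(X=3) = C(13,3)×p^3×(1-p)^10
= 286 × 8/125 × 59049/9765625 = 135104112/1220703125

P(X=3) = 135104112/1220703125 ≈ 11.07%


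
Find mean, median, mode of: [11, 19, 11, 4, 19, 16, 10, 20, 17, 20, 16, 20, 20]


Sorted: [4, 10, 11, 11, 16, 16, 17, 19, 19, 20, 20, 20, 20]
Mean = 203/13
Median = 17
Freq: {11: 2, 19: 2, 4: 1, 16: 2, 10: 1, 20: 4, 17: 1}
Mode: [20]

Mean=203/13, Median=17, Mode=20


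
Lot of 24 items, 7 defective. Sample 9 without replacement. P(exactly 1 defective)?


Hypergeometric: C(7,1)×C(17,8)/C(24,9)
= 7×24310/1307504 = 455/3496

P(X=1) = 455/3496 ≈ 13.01%


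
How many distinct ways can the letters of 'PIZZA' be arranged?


Letters: 5, freq: {'P': 1, 'I': 1, 'Z': 2, 'A': 1}
5!/(1!×1!×2!×1!) = 120/2 = 60

60


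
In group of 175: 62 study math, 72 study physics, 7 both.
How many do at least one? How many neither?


|A∪B| = 62+72-7 = 127
Neither = 175-127 = 48

At least one: 127; Neither: 48


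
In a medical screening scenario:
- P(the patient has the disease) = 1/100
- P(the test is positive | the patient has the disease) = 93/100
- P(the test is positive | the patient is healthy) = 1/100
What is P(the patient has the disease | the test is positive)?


Using Bayes' theorem:
P(A|B) = P(B|A)·P(A) / P(B)

P(the test is positive) = 93/100 × 1/100 + 1/100 × 99/100
= 93/10000 + 99/10000 = 12/625

P(the patient has the disease|the test is positive) = (93/10000) / (12/625) = 31/64

P(the patient has the disease|the test is positive) = 31/64 ≈ 48.44%


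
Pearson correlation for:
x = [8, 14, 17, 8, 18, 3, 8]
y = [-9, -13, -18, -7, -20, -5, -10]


n=7, Σx=76, Σy=-82, Σxy=-1071, Σx²=1010, Σy²=1148
r = (7×(-1071) - 76×(-82))/√((7×1010 - 76²)(7×1148 - (-82)²))
= -1265/√(1294×1312) = -1265/√1697728 ≈ -1265/1302.9689 ≈ -0.9709

r ≈ -0.9709


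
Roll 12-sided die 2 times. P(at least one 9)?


P(no 9)^2 = (11/12)^2 = 121/144
P(≥1) = 1 - 121/144 = 23/144

P = 23/144 ≈ 15.97%


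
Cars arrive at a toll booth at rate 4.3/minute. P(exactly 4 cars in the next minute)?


Poisson(λ=4.3): P(X=4) = e^(-λ)×λ^k/k!
= e^(-4.3) × 4.3^4 / 4!
≈ 0.01356855901 × 341.8801 / 24 ≈ 0.193284

P(X=4) ≈ 0.193284 ≈ 19.33%


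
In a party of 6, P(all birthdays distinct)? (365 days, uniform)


P(all different) = Π(365-i)/365 for i=0..5
= (365/365)×(364/365)×...×(360/365)
= 0.959538

P ≈ 0.9595 ≈ 95.95%


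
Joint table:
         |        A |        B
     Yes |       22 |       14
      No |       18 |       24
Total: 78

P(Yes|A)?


P(Yes|A) = 22/(22+18) = 22/40 = 11/20

P = 11/20 ≈ 55.00%


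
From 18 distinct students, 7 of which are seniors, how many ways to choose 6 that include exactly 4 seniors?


Choose 4 of the 7 seniors and 2 of the other 11 students:
C(7,4)×C(11,2) = 35×55 = 1925

1925


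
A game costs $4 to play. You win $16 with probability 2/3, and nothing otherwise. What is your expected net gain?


E[gain] = (16-4)×2/3 + (-4)×1/3
= 8 - 4/3 = 20/3

Expected net gain = $20/3 ≈ $6.67


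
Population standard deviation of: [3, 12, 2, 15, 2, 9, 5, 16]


Mean = 64/8 = 8
  (3-8)²=25
  (12-8)²=16
  (2-8)²=36
  (15-8)²=49
  (2-8)²=36
  (9-8)²=1
  (5-8)²=9
  (16-8)²=64
Σ(x-μ)² = 236
σ² = 236/8 = 59/2

σ = √(59/2) ≈ 5.4314


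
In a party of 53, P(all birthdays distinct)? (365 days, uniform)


P(all different) = Π(365-i)/365 for i=0..52
= (365/365)×(364/365)×...×(313/365)
= 0.018862

P ≈ 0.0189 ≈ 1.89%


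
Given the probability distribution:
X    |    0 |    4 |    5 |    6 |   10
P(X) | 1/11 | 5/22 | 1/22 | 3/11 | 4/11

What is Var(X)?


E[X] = 141/22
E[X²] = 1121/22
Var(X) = E[X²] - (E[X])² = 1121/22 - 19881/484 = 4781/484

Var(X) = 4781/484 ≈ 9.8781


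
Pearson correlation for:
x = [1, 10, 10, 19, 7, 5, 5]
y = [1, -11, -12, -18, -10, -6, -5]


n=7, Σx=57, Σy=-61, Σxy=-696, Σx²=661, Σy²=751
r = (7×(-696) - 57×(-61))/√((7×661 - 57²)(7×751 - (-61)²))
= -1395/√(1378×1536) = -1395/√2116608 ≈ -1395/1454.8567 ≈ -0.9589

r ≈ -0.9589


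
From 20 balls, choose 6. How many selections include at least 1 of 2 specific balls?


Complement: C(20,6) - C(18,6) = 38760 - 18564 = 20196

20196


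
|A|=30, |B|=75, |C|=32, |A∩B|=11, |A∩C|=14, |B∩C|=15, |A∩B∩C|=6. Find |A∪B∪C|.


|A∪B∪C| = 30+75+32-11-14-15+6 = 103

|A∪B∪C| = 103


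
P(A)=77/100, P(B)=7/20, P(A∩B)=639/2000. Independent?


P(A)×P(B) = 539/2000
P(A∩B) = 639/2000
Not equal → NOT independent

No, not independent


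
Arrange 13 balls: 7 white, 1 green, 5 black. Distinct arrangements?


13!/(7!×1!×5!) = 10296

10296


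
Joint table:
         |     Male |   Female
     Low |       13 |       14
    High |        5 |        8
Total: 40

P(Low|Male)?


P(Low|Male) = 13/(13+5) = 13/18

P = 13/18 ≈ 72.22%


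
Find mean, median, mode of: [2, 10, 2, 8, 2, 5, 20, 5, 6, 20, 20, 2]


Sorted: [2, 2, 2, 2, 5, 5, 6, 8, 10, 20, 20, 20]
Mean = 102/12 = 17/2
Median = 11/2
Freq: {2: 4, 10: 1, 8: 1, 5: 2, 20: 3, 6: 1}
Mode: [2]

Mean=17/2, Median=11/2, Mode=2


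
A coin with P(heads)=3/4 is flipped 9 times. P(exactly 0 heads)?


Binomial: P(X=0) = C(9,0)×p^0×(1-p)^9
= 1 × 1 × 1/262144 = 1/262144

P(X=0) = 1/262144 ≈ 0.00%


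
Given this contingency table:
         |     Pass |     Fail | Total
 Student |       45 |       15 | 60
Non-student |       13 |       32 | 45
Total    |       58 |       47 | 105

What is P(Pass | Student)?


P(Pass | Student) = 45/(45+15) = 45/60 = 3/4

P(Pass|Student) = 3/4 ≈ 75.00%


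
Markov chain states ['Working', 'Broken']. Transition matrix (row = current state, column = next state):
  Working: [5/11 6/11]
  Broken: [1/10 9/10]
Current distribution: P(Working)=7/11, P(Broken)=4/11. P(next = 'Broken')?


P(next=Broken) = Σᵢ P(now=i)×P(i→Broken)
= 7/11×6/11 + 4/11×9/10
= 42/121 + 18/55 = 408/605

P = 408/605 ≈ 0.6744


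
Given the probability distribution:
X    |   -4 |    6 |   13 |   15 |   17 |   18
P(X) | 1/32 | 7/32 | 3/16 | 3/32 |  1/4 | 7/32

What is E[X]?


E[X] = Σ x·P(X=x)
= (-4)×(1/32) + (6)×(7/32) + (13)×(3/16) + (15)×(3/32) + (17)×(1/4) + (18)×(7/32)
= 423/32

E[X] = 423/32


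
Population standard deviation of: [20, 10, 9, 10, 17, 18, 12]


Mean = 96/7
  (20-96/7)²=1936/49
  (10-96/7)²=676/49
  (9-96/7)²=1089/49
  (10-96/7)²=676/49
  (17-96/7)²=529/49
  (18-96/7)²=900/49
  (12-96/7)²=144/49
Σ(x-μ)² = 850/7
σ² = (850/7)/7 = 850/49

σ = √(850/49) ≈ 4.1650


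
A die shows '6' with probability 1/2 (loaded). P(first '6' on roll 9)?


Geometric: P(X=9) = (1-p)^(k-1)×p = (1/2)^8×1/2 = 1/512

P(X=9) = 1/512 ≈ 0.20%


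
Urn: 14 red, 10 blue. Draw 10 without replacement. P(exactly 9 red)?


Hypergeometric: C(14,9)×C(10,1)/C(24,10)
= 2002×10/1961256 = 455/44574

P(X=9) = 455/44574 ≈ 1.02%


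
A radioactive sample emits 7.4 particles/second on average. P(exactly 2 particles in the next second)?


Poisson(λ=7.4): P(X=2) = e^(-λ)×λ^k/k!
= e^(-7.4) × 7.4^2 / 2!
≈ 0.0006112527611 × 54.76 / 2 ≈ 0.016736

P(X=2) ≈ 0.016736 ≈ 1.67%


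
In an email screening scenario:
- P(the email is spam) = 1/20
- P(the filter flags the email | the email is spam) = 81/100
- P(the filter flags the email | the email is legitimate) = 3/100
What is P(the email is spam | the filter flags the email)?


Using Bayes' theorem:
P(A|B) = P(B|A)·P(A) / P(B)

P(the filter flags the email) = 81/100 × 1/20 + 3/100 × 19/20
= 81/2000 + 57/2000 = 69/1000

P(the email is spam|the filter flags the email) = (81/2000) / (69/1000) = 27/46

P(the email is spam|the filter flags the email) = 27/46 ≈ 58.70%


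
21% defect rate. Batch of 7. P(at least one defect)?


P(all good) = (79/100)^7 = 19203908986159/100000000000000
P(≥1 defect) = 80796091013841/100000000000000

P = 80796091013841/100000000000000 ≈ 80.80%


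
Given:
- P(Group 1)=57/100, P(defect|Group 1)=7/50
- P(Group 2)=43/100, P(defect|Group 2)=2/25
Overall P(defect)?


P(B) = Σ P(B|Aᵢ)×P(Aᵢ)
  7/50×57/100 = 399/5000
  2/25×43/100 = 43/1250
Sum = 571/5000

P(defect) = 571/5000 ≈ 11.42%


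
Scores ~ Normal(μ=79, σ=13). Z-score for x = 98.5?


z = (x - μ)/σ = (98.5 - 79)/13 = 1.5

z = 1.5


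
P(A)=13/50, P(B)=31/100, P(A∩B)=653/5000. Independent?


P(A)×P(B) = 403/5000
P(A∩B) = 653/5000
Not equal → NOT independent

No, not independent


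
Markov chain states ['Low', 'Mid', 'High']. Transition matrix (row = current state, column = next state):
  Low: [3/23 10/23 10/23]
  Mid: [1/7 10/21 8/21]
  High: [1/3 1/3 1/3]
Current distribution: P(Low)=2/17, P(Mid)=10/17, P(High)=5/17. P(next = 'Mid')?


P(next=Mid) = Σᵢ P(now=i)×P(i→Mid)
= 2/17×10/23 + 10/17×10/21 + 5/17×1/3
= 20/391 + 100/357 + 5/51 = 1175/2737

P = 1175/2737 ≈ 0.4293


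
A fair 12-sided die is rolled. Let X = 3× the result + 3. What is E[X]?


E[die] = (1+12)/2 = 13/2
E[X] = 3×13/2 + 3 = 45/2

E[X] = 45/2


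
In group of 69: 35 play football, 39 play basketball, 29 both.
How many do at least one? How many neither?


|A∪B| = 35+39-29 = 45
Neither = 69-45 = 24

At least one: 45; Neither: 24


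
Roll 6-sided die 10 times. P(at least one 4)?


P(no 4)^10 = (5/6)^10 = 9765625/60466176
P(≥1) = 1 - 9765625/60466176 = 50700551/60466176

P = 50700551/60466176 ≈ 83.85%


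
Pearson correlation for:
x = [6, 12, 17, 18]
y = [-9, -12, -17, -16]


n=4, Σx=53, Σy=-54, Σxy=-775, Σx²=793, Σy²=770
r = (4×(-775) - 53×(-54))/√((4×793 - 53²)(4×770 - (-54)²))
= -238/√(363×164) = -238/√59532 ≈ -238/243.9918 ≈ -0.9754

r ≈ -0.9754


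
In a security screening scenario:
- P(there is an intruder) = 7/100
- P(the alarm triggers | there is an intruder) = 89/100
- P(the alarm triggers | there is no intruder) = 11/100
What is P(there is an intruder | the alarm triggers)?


Using Bayes' theorem:
P(A|B) = P(B|A)·P(A) / P(B)

P(the alarm triggers) = 89/100 × 7/100 + 11/100 × 93/100
= 623/10000 + 1023/10000 = 823/5000

P(there is an intruder|the alarm triggers) = (623/10000) / (823/5000) = 623/1646

P(there is an intruder|the alarm triggers) = 623/1646 ≈ 37.85%


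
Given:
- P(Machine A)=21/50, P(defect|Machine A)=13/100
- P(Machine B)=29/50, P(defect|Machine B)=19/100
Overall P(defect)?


P(B) = Σ P(B|Aᵢ)×P(Aᵢ)
  13/100×21/50 = 273/5000
  19/100×29/50 = 551/5000
Sum = 103/625

P(defect) = 103/625 ≈ 16.48%


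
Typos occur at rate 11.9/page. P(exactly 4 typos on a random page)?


Poisson(λ=11.9): P(X=4) = e^(-λ)×λ^k/k!
= e^(-11.9) × 11.9^4 / 4!
≈ 6.790404807e-06 × 20053.3921 / 24 ≈ 0.005674

P(X=4) ≈ 0.005674 ≈ 0.57%


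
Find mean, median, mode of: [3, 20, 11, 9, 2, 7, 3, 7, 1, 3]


Sorted: [1, 2, 3, 3, 3, 7, 7, 9, 11, 20]
Mean = 66/10 = 33/5
Median = 5
Freq: {3: 3, 20: 1, 11: 1, 9: 1, 2: 1, 7: 2, 1: 1}
Mode: [3]

Mean=33/5, Median=5, Mode=3


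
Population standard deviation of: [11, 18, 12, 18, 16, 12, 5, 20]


Mean = 112/8 = 14
  (11-14)²=9
  (18-14)²=16
  (12-14)²=4
  (18-14)²=16
  (16-14)²=4
  (12-14)²=4
  (5-14)²=81
  (20-14)²=36
Σ(x-μ)² = 170
σ² = 170/8 = 85/4

σ = √(85/4) ≈ 4.6098


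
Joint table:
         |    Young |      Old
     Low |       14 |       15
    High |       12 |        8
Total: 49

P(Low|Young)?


P(Low|Young) = 14/(14+12) = 14/26 = 7/13

P = 7/13 ≈ 53.85%


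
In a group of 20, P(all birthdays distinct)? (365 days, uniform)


P(all different) = Π(365-i)/365 for i=0..19
= (365/365)×(364/365)×...×(346/365)
= 0.588562

P ≈ 0.5886 ≈ 58.86%


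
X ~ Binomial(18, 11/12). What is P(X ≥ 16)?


P(X ≥ 16) = Σ P(X=i) for i=16..18
P(X=16) = 781145407680726737/2958148142320582656
P(X=17) = 505447028499293771/1479074071160291328
P(X=18) = 5559917313492231481/26623333280885243904
Sum = 2711034061950757499/3327916660110655488

P(X ≥ 16) = 2711034061950757499/3327916660110655488 ≈ 81.46%


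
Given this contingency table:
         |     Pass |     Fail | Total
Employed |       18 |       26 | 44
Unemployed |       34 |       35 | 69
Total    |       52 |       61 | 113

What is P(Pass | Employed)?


P(Pass | Employed) = 18/(18+26) = 18/44 = 9/22

P(Pass|Employed) = 9/22 ≈ 40.91%


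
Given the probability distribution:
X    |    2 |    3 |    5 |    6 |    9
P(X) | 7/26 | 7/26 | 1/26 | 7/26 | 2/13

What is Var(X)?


E[X] = 59/13
E[X²] = 346/13
Var(X) = E[X²] - (E[X])² = 346/13 - 3481/169 = 1017/169

Var(X) = 1017/169 ≈ 6.0178


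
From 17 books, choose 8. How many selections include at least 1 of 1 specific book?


Complement: C(17,8) - C(16,8) = 24310 - 12870 = 11440

11440


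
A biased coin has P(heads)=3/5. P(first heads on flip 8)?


Geometric: P(X=8) = (1-p)^(k-1)×p = (2/5)^7×3/5 = 384/390625

P(X=8) = 384/390625 ≈ 0.10%


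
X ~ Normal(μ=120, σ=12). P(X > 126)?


z = (126-120)/12 = 0.5
P(X > 126) = 1 - P(Z ≤ 0.5) = 1 - 0.6915 = 0.3085

P(X > 126) ≈ 0.3085


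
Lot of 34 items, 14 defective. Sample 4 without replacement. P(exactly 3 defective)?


Hypergeometric: C(14,3)×C(20,1)/C(34,4)
= 364×20/46376 = 910/5797

P(X=3) = 910/5797 ≈ 15.70%


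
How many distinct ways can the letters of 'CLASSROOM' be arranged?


Letters: 9, freq: {'C': 1, 'L': 1, 'A': 1, 'S': 2, 'R': 1, 'O': 2, 'M': 1}
9!/(1!×1!×1!×2!×1!×2!×1!) = 362880/4 = 90720

90720


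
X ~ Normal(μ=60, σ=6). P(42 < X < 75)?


z₁=(42-60)/6=-3.0, z₂=(75-60)/6=2.5
P = Φ(2.5) - Φ(-3.0) = 0.993790 - 0.001350 = 0.992440 ≈ 0.9924

P(42 < X < 75) ≈ 0.9924


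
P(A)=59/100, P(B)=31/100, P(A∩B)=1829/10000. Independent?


P(A)×P(B) = 1829/10000
P(A∩B) = 1829/10000
Equal ✓ → Independent

Yes, independent


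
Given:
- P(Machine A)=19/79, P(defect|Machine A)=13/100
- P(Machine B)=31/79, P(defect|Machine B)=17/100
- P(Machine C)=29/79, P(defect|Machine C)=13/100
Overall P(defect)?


P(B) = Σ P(B|Aᵢ)×P(Aᵢ)
  13/100×19/79 = 247/7900
  17/100×31/79 = 527/7900
  13/100×29/79 = 377/7900
Sum = 1151/7900

P(defect) = 1151/7900 ≈ 14.57%


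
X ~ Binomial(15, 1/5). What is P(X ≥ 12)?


P(X ≥ 12) = Σ P(X=i) for i=12..15
P(X=12) = 5824/6103515625
P(X=13) = 336/6103515625
P(X=14) = 12/6103515625
P(X=15) = 1/30517578125
Sum = 30861/30517578125

P(X ≥ 12) = 30861/30517578125 ≈ 0.00%


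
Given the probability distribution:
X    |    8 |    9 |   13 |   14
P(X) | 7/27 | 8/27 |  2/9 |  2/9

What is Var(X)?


E[X] = 290/27
E[X²] = 3286/27
Var(X) = E[X²] - (E[X])² = 3286/27 - 84100/729 = 4622/729

Var(X) = 4622/729 ≈ 6.3402


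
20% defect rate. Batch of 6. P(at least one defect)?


P(all good) = (4/5)^6 = 4096/15625
P(≥1 defect) = 11529/15625

P = 11529/15625 ≈ 73.79%


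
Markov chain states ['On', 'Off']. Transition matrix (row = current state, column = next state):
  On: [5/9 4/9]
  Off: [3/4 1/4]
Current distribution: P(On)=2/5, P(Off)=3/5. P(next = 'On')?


P(next=On) = Σᵢ P(now=i)×P(i→On)
= 2/5×5/9 + 3/5×3/4
= 2/9 + 9/20 = 121/180

P = 121/180 ≈ 0.6722


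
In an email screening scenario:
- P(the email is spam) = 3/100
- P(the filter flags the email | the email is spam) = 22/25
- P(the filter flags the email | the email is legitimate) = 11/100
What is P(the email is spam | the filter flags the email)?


Using Bayes' theorem:
P(A|B) = P(B|A)·P(A) / P(B)

P(the filter flags the email) = 22/25 × 3/100 + 11/100 × 97/100
= 33/1250 + 1067/10000 = 1331/10000

P(the email is spam|the filter flags the email) = (33/1250) / (1331/10000) = 24/121

P(the email is spam|the filter flags the email) = 24/121 ≈ 19.83%


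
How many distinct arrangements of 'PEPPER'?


Letters: 6, freq: {'P': 3, 'E': 2, 'R': 1}
6!/(3!×2!×1!) = 720/12 = 60

60


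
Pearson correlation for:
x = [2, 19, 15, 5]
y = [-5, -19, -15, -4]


n=4, Σx=41, Σy=-43, Σxy=-616, Σx²=615, Σy²=627
r = (4×(-616) - 41×(-43))/√((4×615 - 41²)(4×627 - (-43)²))
= -701/√(779×659) = -701/√513361 ≈ -701/716.4921 ≈ -0.9784

r ≈ -0.9784


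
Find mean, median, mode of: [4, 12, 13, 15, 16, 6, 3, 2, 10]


Sorted: [2, 3, 4, 6, 10, 12, 13, 15, 16]
Mean = 81/9 = 9
Median = 10
Freq: {4: 1, 12: 1, 13: 1, 15: 1, 16: 1, 6: 1, 3: 1, 2: 1, 10: 1}
Mode: No mode

Mean=9, Median=10, Mode=No mode


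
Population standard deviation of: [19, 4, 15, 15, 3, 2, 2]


Mean = 60/7
  (19-60/7)²=5329/49
  (4-60/7)²=1024/49
  (15-60/7)²=2025/49
  (15-60/7)²=2025/49
  (3-60/7)²=1521/49
  (2-60/7)²=2116/49
  (2-60/7)²=2116/49
Σ(x-μ)² = 2308/7
σ² = (2308/7)/7 = 2308/49

σ = √(2308/49) ≈ 6.8631


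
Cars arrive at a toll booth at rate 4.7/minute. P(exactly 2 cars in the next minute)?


Poisson(λ=4.7): P(X=2) = e^(-λ)×λ^k/k!
= e^(-4.7) × 4.7^2 / 2!
≈ 0.009095277102 × 22.09 / 2 ≈ 0.100457

P(X=2) ≈ 0.100457 ≈ 10.05%


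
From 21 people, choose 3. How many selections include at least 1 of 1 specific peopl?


Complement: C(21,3) - C(20,3) = 1330 - 1140 = 190

190


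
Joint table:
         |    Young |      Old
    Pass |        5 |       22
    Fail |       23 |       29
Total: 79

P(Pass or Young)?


P(Pass∨Young) = P(Pass) + P(Young) - P(Pass∧Young)
= (27 + 28 - 5)/79 = 50/79

P = 50/79 ≈ 63.29%


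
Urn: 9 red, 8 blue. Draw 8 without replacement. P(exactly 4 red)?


Hypergeometric: C(9,4)×C(8,4)/C(17,8)
= 126×70/24310 = 882/2431

P(X=4) = 882/2431 ≈ 36.28%


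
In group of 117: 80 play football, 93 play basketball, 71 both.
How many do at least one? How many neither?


|A∪B| = 80+93-71 = 102
Neither = 117-102 = 15

At least one: 102; Neither: 15


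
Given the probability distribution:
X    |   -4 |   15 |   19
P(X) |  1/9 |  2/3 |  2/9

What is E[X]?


E[X] = Σ x·P(X=x)
= (-4)×(1/9) + (15)×(2/3) + (19)×(2/9)
= 124/9

E[X] = 124/9


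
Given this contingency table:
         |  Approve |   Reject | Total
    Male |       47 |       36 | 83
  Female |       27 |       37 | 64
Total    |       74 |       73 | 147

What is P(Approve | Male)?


P(Approve | Male) = 47/(47+36) = 47/83

P(Approve|Male) = 47/83 ≈ 56.63%


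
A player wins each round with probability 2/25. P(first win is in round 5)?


Geometric: P(X=5) = (1-p)^(k-1)×p = (23/25)^4×2/25 = 559682/9765625

P(X=5) = 559682/9765625 ≈ 5.73%


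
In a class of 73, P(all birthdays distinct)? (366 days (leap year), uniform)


P(all different) = Π(366-i)/366 for i=0..72
= (366/366)×(365/366)×...×(294/366)
= 0.000449

P ≈ 0.0004 ≈ 0.04%


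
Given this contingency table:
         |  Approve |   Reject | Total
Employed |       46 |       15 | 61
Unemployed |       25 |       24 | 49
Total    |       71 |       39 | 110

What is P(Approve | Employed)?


P(Approve | Employed) = 46/(46+15) = 46/61

P(Approve|Employed) = 46/61 ≈ 75.41%


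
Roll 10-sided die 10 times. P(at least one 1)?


P(no 1)^10 = (9/10)^10 = 3486784401/10000000000
P(≥1) = 1 - 3486784401/10000000000 = 6513215599/10000000000

P = 6513215599/10000000000 ≈ 65.13%


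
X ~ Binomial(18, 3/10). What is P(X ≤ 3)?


P(X ≤ 3) = Σ P(X=i) for i=0..3
P(X=0) = 1628413597910449/1000000000000000000
P(X=1) = 6281023877654589/500000000000000000
P(X=2) = 45761745394340577/1000000000000000000
P(X=3) = 6537392199191511/62500000000000000
Sum = 8227524096731219/50000000000000000

P(X ≤ 3) = 8227524096731219/50000000000000000 ≈ 16.46%


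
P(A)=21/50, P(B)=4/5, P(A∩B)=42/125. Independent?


P(A)×P(B) = 42/125
P(A∩B) = 42/125
Equal ✓ → Independent

Yes, independent


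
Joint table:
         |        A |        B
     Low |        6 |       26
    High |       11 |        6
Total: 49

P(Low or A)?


P(Low∨A) = P(Low) + P(A) - P(Low∧A)
= (32 + 17 - 6)/49 = 43/49

P = 43/49 ≈ 87.76%


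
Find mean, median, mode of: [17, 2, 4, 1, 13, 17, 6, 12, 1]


Sorted: [1, 1, 2, 4, 6, 12, 13, 17, 17]
Mean = 73/9
Median = 6
Freq: {17: 2, 2: 1, 4: 1, 1: 2, 13: 1, 6: 1, 12: 1}
Mode: [1, 17]

Mean=73/9, Median=6, Mode=[1, 17]


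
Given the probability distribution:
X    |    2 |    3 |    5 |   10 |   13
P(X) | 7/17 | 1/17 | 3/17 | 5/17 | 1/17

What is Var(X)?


E[X] = 95/17
E[X²] = 781/17
Var(X) = E[X²] - (E[X])² = 781/17 - 9025/289 = 4252/289

Var(X) = 4252/289 ≈ 14.7128


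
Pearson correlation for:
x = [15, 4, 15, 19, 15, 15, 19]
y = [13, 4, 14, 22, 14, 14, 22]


n=7, Σx=102, Σy=103, Σxy=1677, Σx²=1638, Σy²=1741
r = (7×1677 - 102×103)/√((7×1638 - 102²)(7×1741 - 103²))
= 1233/√(1062×1578) = 1233/√1675836 ≈ 1233/1294.5408 ≈ 0.9525

r ≈ 0.9525


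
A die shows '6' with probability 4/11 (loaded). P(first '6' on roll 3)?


Geometric: P(X=3) = (1-p)^(k-1)×p = (7/11)^2×4/11 = 196/1331

P(X=3) = 196/1331 ≈ 14.73%


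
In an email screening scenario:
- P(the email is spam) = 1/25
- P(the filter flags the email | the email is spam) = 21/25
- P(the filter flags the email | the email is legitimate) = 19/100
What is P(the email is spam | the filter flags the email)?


Using Bayes' theorem:
P(A|B) = P(B|A)·P(A) / P(B)

P(the filter flags the email) = 21/25 × 1/25 + 19/100 × 24/25
= 21/625 + 114/625 = 27/125

P(the email is spam|the filter flags the email) = (21/625) / (27/125) = 7/45

P(the email is spam|the filter flags the email) = 7/45 ≈ 15.56%


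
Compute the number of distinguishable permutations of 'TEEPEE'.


Letters: 6, freq: {'T': 1, 'E': 4, 'P': 1}
6!/(1!×4!×1!) = 720/24 = 30

30


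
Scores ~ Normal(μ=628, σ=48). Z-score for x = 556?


z = (x - μ)/σ = (556 - 628)/48 = -1.5

z = -1.5


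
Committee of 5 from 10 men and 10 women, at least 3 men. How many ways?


Count by #men:
  3M,2W: C(10,3)×C(10,2)=5400
  4M,1W: C(10,4)×C(10,1)=2100
  5M,0W: C(10,5)×C(10,0)=252
Total = 7752

7752


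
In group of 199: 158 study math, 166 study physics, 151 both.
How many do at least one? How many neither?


|A∪B| = 158+166-151 = 173
Neither = 199-173 = 26

At least one: 173; Neither: 26


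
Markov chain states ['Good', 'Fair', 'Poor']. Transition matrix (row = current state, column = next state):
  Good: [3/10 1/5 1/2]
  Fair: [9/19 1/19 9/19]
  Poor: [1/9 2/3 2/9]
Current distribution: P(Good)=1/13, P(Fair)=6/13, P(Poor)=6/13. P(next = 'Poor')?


P(next=Poor) = Σᵢ P(now=i)×P(i→Poor)
= 1/13×1/2 + 6/13×9/19 + 6/13×2/9
= 1/26 + 54/247 + 4/39 = 41/114

P = 41/114 ≈ 0.3596


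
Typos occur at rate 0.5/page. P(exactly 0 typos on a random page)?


Poisson(λ=0.5): P(X=0) = e^(-λ)×λ^k/k!
= e^(-0.5) × 0.5^0 / 0!
≈ 0.6065306597 × 1 / 1 ≈ 0.606531

P(X=0) ≈ 0.606531 ≈ 60.65%


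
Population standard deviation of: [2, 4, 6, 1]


Mean = 13/4
  (2-13/4)²=25/16
  (4-13/4)²=9/16
  (6-13/4)²=121/16
  (1-13/4)²=81/16
Σ(x-μ)² = 59/4
σ² = (59/4)/4 = 59/16

σ = √(59/16) ≈ 1.9203


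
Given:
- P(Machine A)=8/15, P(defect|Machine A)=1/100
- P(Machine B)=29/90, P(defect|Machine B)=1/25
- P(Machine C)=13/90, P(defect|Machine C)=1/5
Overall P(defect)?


P(B) = Σ P(B|Aᵢ)×P(Aᵢ)
  1/100×8/15 = 2/375
  1/25×29/90 = 29/2250
  1/5×13/90 = 13/450
Sum = 53/1125

P(defect) = 53/1125 ≈ 4.71%


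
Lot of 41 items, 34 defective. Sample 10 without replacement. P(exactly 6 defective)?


Hypergeometric: C(34,6)×C(7,4)/C(41,10)
= 1344904×35/1121099408 = 31465/749398

P(X=6) = 31465/749398 ≈ 4.20%


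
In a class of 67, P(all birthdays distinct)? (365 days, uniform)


P(all different) = Π(365-i)/365 for i=0..66
= (365/365)×(364/365)×...×(299/365)
= 0.001560

P ≈ 0.0016 ≈ 0.16%


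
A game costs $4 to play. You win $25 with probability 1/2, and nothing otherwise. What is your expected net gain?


E[gain] = (25-4)×1/2 + (-4)×1/2
= 21/2 - 2 = 17/2

Expected net gain = $17/2 ≈ $8.50


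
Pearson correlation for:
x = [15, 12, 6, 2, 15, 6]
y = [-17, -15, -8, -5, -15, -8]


n=6, Σx=56, Σy=-68, Σxy=-766, Σx²=670, Σy²=892
r = (6×(-766) - 56×(-68))/√((6×670 - 56²)(6×892 - (-68)²))
= -788/√(884×728) = -788/√643552 ≈ -788/802.2169 ≈ -0.9823

r ≈ -0.9823


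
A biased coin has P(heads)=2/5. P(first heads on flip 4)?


Geometric: P(X=4) = (1-p)^(k-1)×p = (3/5)^3×2/5 = 54/625

P(X=4) = 54/625 ≈ 8.64%


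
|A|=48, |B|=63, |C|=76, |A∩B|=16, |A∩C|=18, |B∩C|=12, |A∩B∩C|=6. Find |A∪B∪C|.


|A∪B∪C| = 48+63+76-16-18-12+6 = 147

|A∪B∪C| = 147


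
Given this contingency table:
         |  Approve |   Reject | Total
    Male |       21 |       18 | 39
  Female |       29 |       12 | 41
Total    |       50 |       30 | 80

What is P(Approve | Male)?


P(Approve | Male) = 21/(21+18) = 21/39 = 7/13

P(Approve|Male) = 7/13 ≈ 53.85%


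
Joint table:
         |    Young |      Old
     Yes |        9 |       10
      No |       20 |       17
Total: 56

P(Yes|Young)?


P(Yes|Young) = 9/(9+20) = 9/29

P = 9/29 ≈ 31.03%


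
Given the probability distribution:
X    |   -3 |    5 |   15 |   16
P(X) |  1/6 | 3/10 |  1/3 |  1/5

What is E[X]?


E[X] = Σ x·P(X=x)
= (-3)×(1/6) + (5)×(3/10) + (15)×(1/3) + (16)×(1/5)
= 46/5

E[X] = 46/5


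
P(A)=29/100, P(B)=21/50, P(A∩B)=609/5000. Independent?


P(A)×P(B) = 609/5000
P(A∩B) = 609/5000
Equal ✓ → Independent

Yes, independent


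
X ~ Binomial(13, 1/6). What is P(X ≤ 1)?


P(X ≤ 1) = Σ P(X=i) for i=0..1
P(X=0) = 1220703125/13060694016
P(X=1) = 3173828125/13060694016
Sum = 244140625/725594112

P(X ≤ 1) = 244140625/725594112 ≈ 33.65%


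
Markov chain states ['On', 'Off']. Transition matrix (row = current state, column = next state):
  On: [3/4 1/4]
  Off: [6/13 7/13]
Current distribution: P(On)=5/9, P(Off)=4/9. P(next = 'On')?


P(next=On) = Σᵢ P(now=i)×P(i→On)
= 5/9×3/4 + 4/9×6/13
= 5/12 + 8/39 = 97/156

P = 97/156 ≈ 0.6218


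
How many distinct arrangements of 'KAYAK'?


Letters: 5, freq: {'K': 2, 'A': 2, 'Y': 1}
5!/(2!×2!×1!) = 120/4 = 30

30


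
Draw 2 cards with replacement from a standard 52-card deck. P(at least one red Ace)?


P(not a red Ace) = 50/52 = 25/26
P(none in 2 draws) = (25/26)^2 = 625/676
P(≥1 red Ace) = 1 - 625/676 = 51/676

P = 51/676 ≈ 7.54%


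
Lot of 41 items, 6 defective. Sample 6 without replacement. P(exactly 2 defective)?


Hypergeometric: C(6,2)×C(35,4)/C(41,6)
= 15×52360/4496388 = 65450/374699

P(X=2) = 65450/374699 ≈ 17.47%


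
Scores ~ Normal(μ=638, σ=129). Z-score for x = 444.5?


z = (x - μ)/σ = (444.5 - 638)/129 = -1.5

z = -1.5


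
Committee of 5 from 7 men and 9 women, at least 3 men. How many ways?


Count by #men:
  3M,2W: C(7,3)×C(9,2)=1260
  4M,1W: C(7,4)×C(9,1)=315
  5M,0W: C(7,5)×C(9,0)=21
Total = 1596

1596


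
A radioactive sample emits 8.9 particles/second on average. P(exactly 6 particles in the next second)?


Poisson(λ=8.9): P(X=6) = e^(-λ)×λ^k/k!
= e^(-8.9) × 8.9^6 / 6!
≈ 0.0001363889265 × 496981.290961 / 720 ≈ 0.094143

P(X=6) ≈ 0.094143 ≈ 9.41%


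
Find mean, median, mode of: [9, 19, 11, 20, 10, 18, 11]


Sorted: [9, 10, 11, 11, 18, 19, 20]
Mean = 98/7 = 14
Median = 11
Freq: {9: 1, 19: 1, 11: 2, 20: 1, 10: 1, 18: 1}
Mode: [11]

Mean=14, Median=11, Mode=11
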